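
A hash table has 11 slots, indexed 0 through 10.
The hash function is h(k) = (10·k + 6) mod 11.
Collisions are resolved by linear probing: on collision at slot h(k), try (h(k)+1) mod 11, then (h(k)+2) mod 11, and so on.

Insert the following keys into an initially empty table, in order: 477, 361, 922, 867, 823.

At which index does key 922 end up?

9

477: h=2 → slot 2
361: h=8 → slot 8
922: h=8, probe 8,9 → slot 9
867: h=8, probe 8,9,10 → slot 10
823: h=8, probe 8,9,10,0 → slot 0
Table: [823, _, 477, _, _, _, _, _, 361, 922, 867]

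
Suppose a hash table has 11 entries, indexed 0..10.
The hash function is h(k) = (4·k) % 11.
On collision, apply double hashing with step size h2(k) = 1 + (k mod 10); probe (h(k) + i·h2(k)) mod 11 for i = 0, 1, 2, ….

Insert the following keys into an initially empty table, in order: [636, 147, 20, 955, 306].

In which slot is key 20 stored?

636: h=3 -> slot 3
147: h=5 -> slot 5
20: h=3, h2=1, probe 3,4 -> slot 4
955: h=3, h2=6, probe 3,9 -> slot 9
306: h=3, h2=7, probe 3,10 -> slot 10
Table: [., ., ., 636, 20, 147, ., ., ., 955, 306]

4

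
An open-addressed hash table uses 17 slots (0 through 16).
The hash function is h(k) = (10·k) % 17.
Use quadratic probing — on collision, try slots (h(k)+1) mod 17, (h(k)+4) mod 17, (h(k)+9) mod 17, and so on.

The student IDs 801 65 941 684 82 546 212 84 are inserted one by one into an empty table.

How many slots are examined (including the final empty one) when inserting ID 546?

3

801 hashes to 3; slot 3 is free → place at 3.
65 hashes to 4; slot 4 is free → place at 4.
941 hashes to 9; slot 9 is free → place at 9.
684 hashes to 6; slot 6 is free → place at 6.
82 hashes to 4; 4 taken → place at 5.
546 hashes to 3; 3,4 taken → place at 7.
212 hashes to 12; slot 12 is free → place at 12.
84 hashes to 7; 7 taken → place at 8.
Table: [-, -, -, 801, 65, 82, 684, 546, 84, 941, -, -, 212, -, -, -, -]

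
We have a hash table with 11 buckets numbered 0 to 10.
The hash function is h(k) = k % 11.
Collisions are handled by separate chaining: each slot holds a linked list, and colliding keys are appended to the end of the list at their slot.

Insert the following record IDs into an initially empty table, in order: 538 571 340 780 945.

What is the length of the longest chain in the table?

5

Insert 538: h=10, bucket 10 empty -> new chain.
Insert 571: h=10, bucket 10 nonempty -> append to chain.
Insert 340: h=10, bucket 10 nonempty -> append to chain.
Insert 780: h=10, bucket 10 nonempty -> append to chain.
Insert 945: h=10, bucket 10 nonempty -> append to chain.
Final buckets:
0: .
1: .
2: .
3: .
4: .
5: .
6: .
7: .
8: .
9: .
10: 538 -> 571 -> 340 -> 780 -> 945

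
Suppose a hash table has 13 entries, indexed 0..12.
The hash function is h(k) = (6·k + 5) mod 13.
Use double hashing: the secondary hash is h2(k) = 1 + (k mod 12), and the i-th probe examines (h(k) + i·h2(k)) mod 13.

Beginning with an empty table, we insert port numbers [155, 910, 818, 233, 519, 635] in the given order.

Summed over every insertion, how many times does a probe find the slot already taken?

155: h=12 → slot 12
910: h=5 → slot 5
818: h=12, h2=3, probe 12,2 → slot 2
233: h=12, h2=6, probe 12,5,11 → slot 11
519: h=12, h2=4, probe 12,3 → slot 3
635: h=6 → slot 6
Table: [—, —, 818, 519, —, 910, 635, —, —, —, —, 233, 155]

4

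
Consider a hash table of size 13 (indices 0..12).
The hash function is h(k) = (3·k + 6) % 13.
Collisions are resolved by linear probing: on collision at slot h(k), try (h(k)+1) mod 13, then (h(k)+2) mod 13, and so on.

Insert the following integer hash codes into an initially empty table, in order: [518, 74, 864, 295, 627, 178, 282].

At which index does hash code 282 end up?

518 hashes to 0; slot 0 is free -> place at 0.
74 hashes to 7; slot 7 is free -> place at 7.
864 hashes to 11; slot 11 is free -> place at 11.
295 hashes to 7; 7 taken -> place at 8.
627 hashes to 2; slot 2 is free -> place at 2.
178 hashes to 7; 7,8 taken -> place at 9.
282 hashes to 7; 7,8,9 taken -> place at 10.
Table: [518, -, 627, -, -, -, -, 74, 295, 178, 282, 864, -]

10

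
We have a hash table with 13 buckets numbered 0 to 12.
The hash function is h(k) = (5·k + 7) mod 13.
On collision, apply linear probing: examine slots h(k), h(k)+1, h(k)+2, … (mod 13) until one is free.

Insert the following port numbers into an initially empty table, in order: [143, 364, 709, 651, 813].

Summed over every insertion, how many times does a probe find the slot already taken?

2

143 hashes to 7; slot 7 is free => place at 7.
364 hashes to 7; 7 taken => place at 8.
709 hashes to 3; slot 3 is free => place at 3.
651 hashes to 12; slot 12 is free => place at 12.
813 hashes to 3; 3 taken => place at 4.
Table: [—, —, —, 709, 813, —, —, 143, 364, —, —, —, 651]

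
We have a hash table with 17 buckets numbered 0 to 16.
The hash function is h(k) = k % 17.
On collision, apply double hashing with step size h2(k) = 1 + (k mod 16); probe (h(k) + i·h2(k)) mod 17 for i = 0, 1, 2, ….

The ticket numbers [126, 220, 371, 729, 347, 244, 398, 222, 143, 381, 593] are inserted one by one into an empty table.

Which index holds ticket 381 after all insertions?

126 hashes to 7; slot 7 is free -> place at 7.
220 hashes to 16; slot 16 is free -> place at 16.
371 hashes to 14; slot 14 is free -> place at 14.
729 hashes to 15; slot 15 is free -> place at 15.
347 hashes to 7, h2=12; 7 taken -> place at 2.
244 hashes to 6; slot 6 is free -> place at 6.
398 hashes to 7, h2=15; 7 taken -> place at 5.
222 hashes to 1; slot 1 is free -> place at 1.
143 hashes to 7, h2=16; 7,6,5 taken -> place at 4.
381 hashes to 7, h2=14; 7,4,1,15 taken -> place at 12.
593 hashes to 15, h2=2; 15 taken -> place at 0.
Table: [593, 222, 347, ∅, 143, 398, 244, 126, ∅, ∅, ∅, ∅, 381, ∅, 371, 729, 220]

12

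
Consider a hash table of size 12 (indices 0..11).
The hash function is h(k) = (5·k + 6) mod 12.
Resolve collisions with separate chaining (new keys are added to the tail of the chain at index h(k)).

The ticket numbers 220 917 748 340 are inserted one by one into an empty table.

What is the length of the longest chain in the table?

3

Insert 220: h=2, bucket 2 empty → new chain.
Insert 917: h=7, bucket 7 empty → new chain.
Insert 748: h=2, bucket 2 nonempty → append to chain.
Insert 340: h=2, bucket 2 nonempty → append to chain.
Final buckets:
0: .
1: .
2: 220 -> 748 -> 340
3: .
4: .
5: .
6: .
7: 917
8: .
9: .
10: .
11: .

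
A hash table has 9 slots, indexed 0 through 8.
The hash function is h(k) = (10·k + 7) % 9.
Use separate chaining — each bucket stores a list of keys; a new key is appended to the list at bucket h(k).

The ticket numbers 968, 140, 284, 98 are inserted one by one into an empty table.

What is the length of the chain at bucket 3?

Insert 968: h=3, bucket 3 empty → new chain.
Insert 140: h=3, bucket 3 nonempty → append to chain.
Insert 284: h=3, bucket 3 nonempty → append to chain.
Insert 98: h=6, bucket 6 empty → new chain.
Final buckets:
0: ∅
1: ∅
2: ∅
3: 968 -> 140 -> 284
4: ∅
5: ∅
6: 98
7: ∅
8: ∅

3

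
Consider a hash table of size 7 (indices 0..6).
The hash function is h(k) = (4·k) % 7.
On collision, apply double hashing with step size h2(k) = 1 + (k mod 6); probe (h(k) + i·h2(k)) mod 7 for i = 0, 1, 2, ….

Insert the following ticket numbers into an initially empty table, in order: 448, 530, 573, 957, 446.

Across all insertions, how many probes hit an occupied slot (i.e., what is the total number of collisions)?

4

Insert 448: h=0, slot 0 empty → index 0.
Insert 530: h=6, slot 6 empty → index 6.
Insert 573: h=3, slot 3 empty → index 3.
Insert 957: h=6, h2=4, slots 6,3,0 occupied → index 4.
Insert 446: h=6, h2=3, slot 6 occupied → index 2.
Table: [448, _, 446, 573, 957, _, 530]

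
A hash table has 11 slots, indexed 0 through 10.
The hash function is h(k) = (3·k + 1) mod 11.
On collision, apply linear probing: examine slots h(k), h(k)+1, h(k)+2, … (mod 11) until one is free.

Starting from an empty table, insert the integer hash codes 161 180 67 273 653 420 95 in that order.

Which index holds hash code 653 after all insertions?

3

Insert 161: h=0, slot 0 empty => index 0.
Insert 180: h=2, slot 2 empty => index 2.
Insert 67: h=4, slot 4 empty => index 4.
Insert 273: h=6, slot 6 empty => index 6.
Insert 653: h=2, slot 2 occupied => index 3.
Insert 420: h=7, slot 7 empty => index 7.
Insert 95: h=0, slot 0 occupied => index 1.
Table: [161, 95, 180, 653, 67, _, 273, 420, _, _, _]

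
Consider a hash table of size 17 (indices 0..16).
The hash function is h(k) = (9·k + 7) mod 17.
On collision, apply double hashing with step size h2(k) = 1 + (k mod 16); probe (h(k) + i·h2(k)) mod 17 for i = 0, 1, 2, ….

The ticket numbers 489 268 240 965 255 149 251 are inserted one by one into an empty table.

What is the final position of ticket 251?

Insert 489: h=5, slot 5 empty -> index 5.
Insert 268: h=5, h2=13, slot 5 occupied -> index 1.
Insert 240: h=8, slot 8 empty -> index 8.
Insert 965: h=5, h2=6, slot 5 occupied -> index 11.
Insert 255: h=7, slot 7 empty -> index 7.
Insert 149: h=5, h2=6, slots 5,11 occupied -> index 0.
Insert 251: h=5, h2=12, slots 5,0 occupied -> index 12.
Table: [149, 268, —, —, —, 489, —, 255, 240, —, —, 965, 251, —, —, —, —]

12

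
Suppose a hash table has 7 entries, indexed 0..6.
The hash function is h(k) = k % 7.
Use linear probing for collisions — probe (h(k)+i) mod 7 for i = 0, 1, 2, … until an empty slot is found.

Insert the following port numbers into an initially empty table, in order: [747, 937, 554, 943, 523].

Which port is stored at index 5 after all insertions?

747 hashes to 5; slot 5 is free => place at 5.
937 hashes to 6; slot 6 is free => place at 6.
554 hashes to 1; slot 1 is free => place at 1.
943 hashes to 5; 5,6 taken => place at 0.
523 hashes to 5; 5,6,0,1 taken => place at 2.
Table: [943, 554, 523, —, —, 747, 937]

747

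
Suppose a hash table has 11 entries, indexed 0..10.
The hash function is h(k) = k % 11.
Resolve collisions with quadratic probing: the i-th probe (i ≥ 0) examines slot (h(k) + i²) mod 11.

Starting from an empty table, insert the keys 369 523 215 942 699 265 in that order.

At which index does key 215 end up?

10

Insert 369: h=6, slot 6 empty => index 6.
Insert 523: h=6, slot 6 occupied => index 7.
Insert 215: h=6, slots 6,7 occupied => index 10.
Insert 942: h=7, slot 7 occupied => index 8.
Insert 699: h=6, slots 6,7,10 occupied => index 4.
Insert 265: h=1, slot 1 empty => index 1.
Table: [_, 265, _, _, 699, _, 369, 523, 942, _, 215]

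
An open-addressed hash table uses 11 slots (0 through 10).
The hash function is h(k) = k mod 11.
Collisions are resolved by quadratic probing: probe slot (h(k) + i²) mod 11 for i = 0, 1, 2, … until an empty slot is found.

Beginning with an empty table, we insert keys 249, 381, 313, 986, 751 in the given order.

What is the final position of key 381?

8

249: h=7 -> slot 7
381: h=7, probe 7,8 -> slot 8
313: h=5 -> slot 5
986: h=7, probe 7,8,0 -> slot 0
751: h=3 -> slot 3
Table: [986, —, —, 751, —, 313, —, 249, 381, —, —]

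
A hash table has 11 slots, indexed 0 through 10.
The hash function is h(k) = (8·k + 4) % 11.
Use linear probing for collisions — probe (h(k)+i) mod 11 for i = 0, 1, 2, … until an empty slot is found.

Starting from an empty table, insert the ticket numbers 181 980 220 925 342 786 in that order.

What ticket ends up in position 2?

925

181: h=0 → slot 0
980: h=1 → slot 1
220: h=4 → slot 4
925: h=1, probe 1,2 → slot 2
342: h=1, probe 1,2,3 → slot 3
786: h=0, probe 0,1,2,3,4,5 → slot 5
Table: [181, 980, 925, 342, 220, 786, ., ., ., ., .]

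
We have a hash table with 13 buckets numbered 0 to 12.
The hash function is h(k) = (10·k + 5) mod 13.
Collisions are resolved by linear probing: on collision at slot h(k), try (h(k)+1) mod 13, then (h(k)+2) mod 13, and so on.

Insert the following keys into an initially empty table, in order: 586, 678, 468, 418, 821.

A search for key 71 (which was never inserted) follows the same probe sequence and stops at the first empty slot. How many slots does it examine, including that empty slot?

4

586 hashes to 2; slot 2 is free => place at 2.
678 hashes to 12; slot 12 is free => place at 12.
468 hashes to 5; slot 5 is free => place at 5.
418 hashes to 12; 12 taken => place at 0.
821 hashes to 12; 12,0 taken => place at 1.
Table: [418, 821, 586, -, -, 468, -, -, -, -, -, -, 678]
Lookup 71: h=0, probe 0,1,2,3 → slot 3 empty, not found.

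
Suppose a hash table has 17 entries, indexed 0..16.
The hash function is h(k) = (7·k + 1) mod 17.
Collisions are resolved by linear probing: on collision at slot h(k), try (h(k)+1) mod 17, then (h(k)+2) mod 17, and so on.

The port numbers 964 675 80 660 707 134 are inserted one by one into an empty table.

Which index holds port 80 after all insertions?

2

Insert 964: h=0, slot 0 empty → index 0.
Insert 675: h=0, slot 0 occupied → index 1.
Insert 80: h=0, slots 0,1 occupied → index 2.
Insert 660: h=14, slot 14 empty → index 14.
Insert 707: h=3, slot 3 empty → index 3.
Insert 134: h=4, slot 4 empty → index 4.
Table: [964, 675, 80, 707, 134, ., ., ., ., ., ., ., ., ., 660, ., .]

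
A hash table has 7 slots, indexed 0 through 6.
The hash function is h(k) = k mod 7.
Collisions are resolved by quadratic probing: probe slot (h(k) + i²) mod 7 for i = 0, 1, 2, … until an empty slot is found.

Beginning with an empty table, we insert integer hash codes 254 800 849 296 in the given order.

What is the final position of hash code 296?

4

Insert 254: h=2, slot 2 empty => index 2.
Insert 800: h=2, slot 2 occupied => index 3.
Insert 849: h=2, slots 2,3 occupied => index 6.
Insert 296: h=2, slots 2,3,6 occupied => index 4.
Table: [., ., 254, 800, 296, ., 849]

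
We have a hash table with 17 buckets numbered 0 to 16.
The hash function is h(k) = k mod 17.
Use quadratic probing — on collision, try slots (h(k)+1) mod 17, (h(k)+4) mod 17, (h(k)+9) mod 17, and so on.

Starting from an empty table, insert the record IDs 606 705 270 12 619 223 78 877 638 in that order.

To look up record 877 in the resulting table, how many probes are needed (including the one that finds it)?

3

606: h=11 → slot 11
705: h=8 → slot 8
270: h=15 → slot 15
12: h=12 → slot 12
619: h=7 → slot 7
223: h=2 → slot 2
78: h=10 → slot 10
877: h=10, probe 10,11,14 → slot 14
638: h=9 → slot 9
Table: [—, —, 223, —, —, —, —, 619, 705, 638, 78, 606, 12, —, 877, 270, —]
Lookup 877: h=10, probe 10,11,14 → found at 14.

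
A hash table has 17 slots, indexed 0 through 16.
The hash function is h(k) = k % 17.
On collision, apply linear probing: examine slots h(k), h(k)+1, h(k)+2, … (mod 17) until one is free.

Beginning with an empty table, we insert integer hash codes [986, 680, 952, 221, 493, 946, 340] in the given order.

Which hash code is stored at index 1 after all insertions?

680

Insert 986: h=0, slot 0 empty -> index 0.
Insert 680: h=0, slot 0 occupied -> index 1.
Insert 952: h=0, slots 0,1 occupied -> index 2.
Insert 221: h=0, slots 0,1,2 occupied -> index 3.
Insert 493: h=0, slots 0,1,2,3 occupied -> index 4.
Insert 946: h=11, slot 11 empty -> index 11.
Insert 340: h=0, slots 0,1,2,3,4 occupied -> index 5.
Table: [986, 680, 952, 221, 493, 340, -, -, -, -, -, 946, -, -, -, -, -]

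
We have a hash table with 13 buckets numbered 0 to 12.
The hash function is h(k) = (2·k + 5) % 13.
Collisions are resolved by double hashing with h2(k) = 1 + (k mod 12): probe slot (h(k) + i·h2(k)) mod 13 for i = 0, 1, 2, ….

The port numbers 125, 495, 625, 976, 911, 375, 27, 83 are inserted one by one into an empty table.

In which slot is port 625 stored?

Insert 125: h=8, slot 8 empty => index 8.
Insert 495: h=7, slot 7 empty => index 7.
Insert 625: h=7, h2=2, slot 7 occupied => index 9.
Insert 976: h=7, h2=5, slot 7 occupied => index 12.
Insert 911: h=7, h2=12, slot 7 occupied => index 6.
Insert 375: h=1, slot 1 empty => index 1.
Insert 27: h=7, h2=4, slot 7 occupied => index 11.
Insert 83: h=2, slot 2 empty => index 2.
Table: [∅, 375, 83, ∅, ∅, ∅, 911, 495, 125, 625, ∅, 27, 976]

9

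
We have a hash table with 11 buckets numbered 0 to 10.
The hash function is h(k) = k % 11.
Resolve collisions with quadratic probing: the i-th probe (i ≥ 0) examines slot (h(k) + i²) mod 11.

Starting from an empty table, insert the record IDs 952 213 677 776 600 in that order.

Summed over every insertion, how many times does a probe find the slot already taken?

Insert 952: h=6, slot 6 empty => index 6.
Insert 213: h=4, slot 4 empty => index 4.
Insert 677: h=6, slot 6 occupied => index 7.
Insert 776: h=6, slots 6,7 occupied => index 10.
Insert 600: h=6, slots 6,7,10,4 occupied => index 0.
Table: [600, -, -, -, 213, -, 952, 677, -, -, 776]

7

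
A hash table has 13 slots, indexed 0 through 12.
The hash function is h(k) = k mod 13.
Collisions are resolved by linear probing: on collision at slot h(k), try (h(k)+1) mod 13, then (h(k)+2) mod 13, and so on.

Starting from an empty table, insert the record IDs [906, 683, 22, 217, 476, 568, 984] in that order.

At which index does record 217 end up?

906 hashes to 9; slot 9 is free => place at 9.
683 hashes to 7; slot 7 is free => place at 7.
22 hashes to 9; 9 taken => place at 10.
217 hashes to 9; 9,10 taken => place at 11.
476 hashes to 8; slot 8 is free => place at 8.
568 hashes to 9; 9,10,11 taken => place at 12.
984 hashes to 9; 9,10,11,12 taken => place at 0.
Table: [984, _, _, _, _, _, _, 683, 476, 906, 22, 217, 568]

11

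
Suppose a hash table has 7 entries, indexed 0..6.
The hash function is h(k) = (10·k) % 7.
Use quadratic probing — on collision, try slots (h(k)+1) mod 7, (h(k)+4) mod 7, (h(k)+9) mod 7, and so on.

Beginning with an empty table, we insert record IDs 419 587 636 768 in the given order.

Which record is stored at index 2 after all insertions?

419: h=4 → slot 4
587: h=4, probe 4,5 → slot 5
636: h=4, probe 4,5,1 → slot 1
768: h=1, probe 1,2 → slot 2
Table: [., 636, 768, ., 419, 587, .]

768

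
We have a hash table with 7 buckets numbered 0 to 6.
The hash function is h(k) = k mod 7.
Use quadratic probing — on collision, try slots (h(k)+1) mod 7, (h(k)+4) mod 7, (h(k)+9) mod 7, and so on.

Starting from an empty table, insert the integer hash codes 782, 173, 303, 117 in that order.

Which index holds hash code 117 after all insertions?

0

782: h=5 → slot 5
173: h=5, probe 5,6 → slot 6
303: h=2 → slot 2
117: h=5, probe 5,6,2,0 → slot 0
Table: [117, ., 303, ., ., 782, 173]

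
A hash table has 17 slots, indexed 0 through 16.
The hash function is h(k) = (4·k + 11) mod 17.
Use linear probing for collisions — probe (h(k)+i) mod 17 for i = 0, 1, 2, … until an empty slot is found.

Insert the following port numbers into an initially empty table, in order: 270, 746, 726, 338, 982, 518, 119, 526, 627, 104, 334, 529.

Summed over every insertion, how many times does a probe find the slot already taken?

23

270: h=3 => slot 3
746: h=3, probe 3,4 => slot 4
726: h=8 => slot 8
338: h=3, probe 3,4,5 => slot 5
982: h=12 => slot 12
518: h=9 => slot 9
119: h=11 => slot 11
526: h=7 => slot 7
627: h=3, probe 3,4,5,6 => slot 6
104: h=2 => slot 2
334: h=4, probe 4,5,6,7,8,9,10 => slot 10
529: h=2, probe 2,3,4,5,6,7,8,9,10,11,12,13 => slot 13
Table: [—, —, 104, 270, 746, 338, 627, 526, 726, 518, 334, 119, 982, 529, —, —, —]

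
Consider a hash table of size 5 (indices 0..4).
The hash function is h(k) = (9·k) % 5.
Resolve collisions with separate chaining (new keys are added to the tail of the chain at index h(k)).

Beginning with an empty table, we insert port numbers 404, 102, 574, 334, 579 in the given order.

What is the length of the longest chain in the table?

404 -> bucket 1
102 -> bucket 3
574 -> bucket 1 (collision)
334 -> bucket 1 (collision)
579 -> bucket 1 (collision)
Final buckets:
0: _
1: 404 -> 574 -> 334 -> 579
2: _
3: 102
4: _

4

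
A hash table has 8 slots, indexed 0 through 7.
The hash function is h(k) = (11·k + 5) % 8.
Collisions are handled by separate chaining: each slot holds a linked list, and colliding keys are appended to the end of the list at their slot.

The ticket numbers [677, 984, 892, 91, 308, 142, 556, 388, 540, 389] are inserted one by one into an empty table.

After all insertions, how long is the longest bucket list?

5

677 -> bucket 4
984 -> bucket 5
892 -> bucket 1
91 -> bucket 6
308 -> bucket 1 (collision)
142 -> bucket 7
556 -> bucket 1 (collision)
388 -> bucket 1 (collision)
540 -> bucket 1 (collision)
389 -> bucket 4 (collision)
Final buckets:
0: -
1: 892 -> 308 -> 556 -> 388 -> 540
2: -
3: -
4: 677 -> 389
5: 984
6: 91
7: 142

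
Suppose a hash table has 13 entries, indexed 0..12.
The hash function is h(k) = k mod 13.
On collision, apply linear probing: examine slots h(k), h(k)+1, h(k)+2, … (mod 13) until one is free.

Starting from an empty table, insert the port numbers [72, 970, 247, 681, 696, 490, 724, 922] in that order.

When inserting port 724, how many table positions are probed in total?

3

72 hashes to 7; slot 7 is free → place at 7.
970 hashes to 8; slot 8 is free → place at 8.
247 hashes to 0; slot 0 is free → place at 0.
681 hashes to 5; slot 5 is free → place at 5.
696 hashes to 7; 7,8 taken → place at 9.
490 hashes to 9; 9 taken → place at 10.
724 hashes to 9; 9,10 taken → place at 11.
922 hashes to 12; slot 12 is free → place at 12.
Table: [247, ∅, ∅, ∅, ∅, 681, ∅, 72, 970, 696, 490, 724, 922]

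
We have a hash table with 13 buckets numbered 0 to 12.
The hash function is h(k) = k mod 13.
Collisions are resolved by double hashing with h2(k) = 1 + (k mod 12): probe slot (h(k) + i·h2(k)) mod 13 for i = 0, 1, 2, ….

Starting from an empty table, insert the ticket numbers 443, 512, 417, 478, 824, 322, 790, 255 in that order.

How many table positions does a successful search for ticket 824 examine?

443 hashes to 1; slot 1 is free → place at 1.
512 hashes to 5; slot 5 is free → place at 5.
417 hashes to 1, h2=10; 1 taken → place at 11.
478 hashes to 10; slot 10 is free → place at 10.
824 hashes to 5, h2=9; 5,1,10 taken → place at 6.
322 hashes to 10, h2=11; 10 taken → place at 8.
790 hashes to 10, h2=11; 10,8,6 taken → place at 4.
255 hashes to 8, h2=4; 8 taken → place at 12.
Table: [., 443, ., ., 790, 512, 824, ., 322, ., 478, 417, 255]
Lookup 824: h=5, h2=9, probe 5,1,10,6 → found at 6.

4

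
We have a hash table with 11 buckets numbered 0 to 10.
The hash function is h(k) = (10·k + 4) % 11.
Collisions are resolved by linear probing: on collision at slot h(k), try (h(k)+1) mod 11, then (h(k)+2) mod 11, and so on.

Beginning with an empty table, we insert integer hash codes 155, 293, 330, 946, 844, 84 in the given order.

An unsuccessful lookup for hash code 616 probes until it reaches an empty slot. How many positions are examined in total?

3

Insert 155: h=3, slot 3 empty → index 3.
Insert 293: h=8, slot 8 empty → index 8.
Insert 330: h=4, slot 4 empty → index 4.
Insert 946: h=4, slot 4 occupied → index 5.
Insert 844: h=7, slot 7 empty → index 7.
Insert 84: h=8, slot 8 occupied → index 9.
Table: [_, _, _, 155, 330, 946, _, 844, 293, 84, _]
Lookup 616: h=4, probe 4,5,6 → slot 6 empty, not found.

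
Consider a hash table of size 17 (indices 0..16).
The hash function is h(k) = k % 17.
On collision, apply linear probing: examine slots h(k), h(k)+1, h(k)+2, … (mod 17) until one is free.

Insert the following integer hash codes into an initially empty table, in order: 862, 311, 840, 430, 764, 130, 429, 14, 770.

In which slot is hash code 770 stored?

862 hashes to 12; slot 12 is free => place at 12.
311 hashes to 5; slot 5 is free => place at 5.
840 hashes to 7; slot 7 is free => place at 7.
430 hashes to 5; 5 taken => place at 6.
764 hashes to 16; slot 16 is free => place at 16.
130 hashes to 11; slot 11 is free => place at 11.
429 hashes to 4; slot 4 is free => place at 4.
14 hashes to 14; slot 14 is free => place at 14.
770 hashes to 5; 5,6,7 taken => place at 8.
Table: [_, _, _, _, 429, 311, 430, 840, 770, _, _, 130, 862, _, 14, _, 764]

8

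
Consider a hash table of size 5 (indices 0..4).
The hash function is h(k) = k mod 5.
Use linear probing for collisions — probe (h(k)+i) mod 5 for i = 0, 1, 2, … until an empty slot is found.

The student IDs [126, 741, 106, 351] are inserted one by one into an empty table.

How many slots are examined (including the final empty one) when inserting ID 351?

4

126 hashes to 1; slot 1 is free => place at 1.
741 hashes to 1; 1 taken => place at 2.
106 hashes to 1; 1,2 taken => place at 3.
351 hashes to 1; 1,2,3 taken => place at 4.
Table: [_, 126, 741, 106, 351]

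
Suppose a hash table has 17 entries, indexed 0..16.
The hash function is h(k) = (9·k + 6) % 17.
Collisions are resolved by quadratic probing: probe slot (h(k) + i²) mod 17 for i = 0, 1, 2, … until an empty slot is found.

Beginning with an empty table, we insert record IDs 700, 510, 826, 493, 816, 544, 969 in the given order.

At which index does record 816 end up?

Insert 700: h=16, slot 16 empty => index 16.
Insert 510: h=6, slot 6 empty => index 6.
Insert 826: h=11, slot 11 empty => index 11.
Insert 493: h=6, slot 6 occupied => index 7.
Insert 816: h=6, slots 6,7 occupied => index 10.
Insert 544: h=6, slots 6,7,10 occupied => index 15.
Insert 969: h=6, slots 6,7,10,15 occupied => index 5.
Table: [—, —, —, —, —, 969, 510, 493, —, —, 816, 826, —, —, —, 544, 700]

10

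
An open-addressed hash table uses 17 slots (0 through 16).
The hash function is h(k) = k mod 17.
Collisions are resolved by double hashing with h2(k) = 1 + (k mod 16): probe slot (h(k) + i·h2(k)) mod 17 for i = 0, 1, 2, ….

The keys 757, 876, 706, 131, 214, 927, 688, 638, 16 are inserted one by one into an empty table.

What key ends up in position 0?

16

Insert 757: h=9, slot 9 empty → index 9.
Insert 876: h=9, h2=13, slot 9 occupied → index 5.
Insert 706: h=9, h2=3, slot 9 occupied → index 12.
Insert 131: h=12, h2=4, slot 12 occupied → index 16.
Insert 214: h=10, slot 10 empty → index 10.
Insert 927: h=9, h2=16, slot 9 occupied → index 8.
Insert 688: h=8, h2=1, slots 8,9,10 occupied → index 11.
Insert 638: h=9, h2=15, slot 9 occupied → index 7.
Insert 16: h=16, h2=1, slot 16 occupied → index 0.
Table: [16, -, -, -, -, 876, -, 638, 927, 757, 214, 688, 706, -, -, -, 131]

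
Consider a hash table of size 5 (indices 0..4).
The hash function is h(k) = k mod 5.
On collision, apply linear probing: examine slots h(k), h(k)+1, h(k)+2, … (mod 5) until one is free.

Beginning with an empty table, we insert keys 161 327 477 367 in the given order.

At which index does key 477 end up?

3

161 hashes to 1; slot 1 is free -> place at 1.
327 hashes to 2; slot 2 is free -> place at 2.
477 hashes to 2; 2 taken -> place at 3.
367 hashes to 2; 2,3 taken -> place at 4.
Table: [., 161, 327, 477, 367]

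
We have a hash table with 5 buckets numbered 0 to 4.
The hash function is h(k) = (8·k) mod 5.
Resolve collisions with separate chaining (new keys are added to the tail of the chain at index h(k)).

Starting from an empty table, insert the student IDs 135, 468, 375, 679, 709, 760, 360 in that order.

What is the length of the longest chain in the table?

4

Insert 135: h=0, bucket 0 empty → new chain.
Insert 468: h=4, bucket 4 empty → new chain.
Insert 375: h=0, bucket 0 nonempty → append to chain.
Insert 679: h=2, bucket 2 empty → new chain.
Insert 709: h=2, bucket 2 nonempty → append to chain.
Insert 760: h=0, bucket 0 nonempty → append to chain.
Insert 360: h=0, bucket 0 nonempty → append to chain.
Final buckets:
0: 135 -> 375 -> 760 -> 360
1: -
2: 679 -> 709
3: -
4: 468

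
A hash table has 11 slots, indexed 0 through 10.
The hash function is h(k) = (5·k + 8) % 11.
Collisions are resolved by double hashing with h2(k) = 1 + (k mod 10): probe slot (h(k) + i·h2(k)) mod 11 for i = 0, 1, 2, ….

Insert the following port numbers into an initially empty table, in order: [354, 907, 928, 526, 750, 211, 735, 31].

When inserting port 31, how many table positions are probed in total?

7

Insert 354: h=7, slot 7 empty => index 7.
Insert 907: h=0, slot 0 empty => index 0.
Insert 928: h=6, slot 6 empty => index 6.
Insert 526: h=9, slot 9 empty => index 9.
Insert 750: h=7, h2=1, slot 7 occupied => index 8.
Insert 211: h=7, h2=2, slots 7,9,0 occupied => index 2.
Insert 735: h=9, h2=6, slot 9 occupied => index 4.
Insert 31: h=9, h2=2, slots 9,0,2,4,6,8 occupied => index 10.
Table: [907, _, 211, _, 735, _, 928, 354, 750, 526, 31]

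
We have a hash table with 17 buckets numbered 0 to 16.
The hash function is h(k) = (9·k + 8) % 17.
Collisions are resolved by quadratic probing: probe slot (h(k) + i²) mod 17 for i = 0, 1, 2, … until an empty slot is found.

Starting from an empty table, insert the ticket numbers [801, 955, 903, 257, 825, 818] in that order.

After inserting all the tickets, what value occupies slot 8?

Insert 801: h=9, slot 9 empty → index 9.
Insert 955: h=1, slot 1 empty → index 1.
Insert 903: h=9, slot 9 occupied → index 10.
Insert 257: h=9, slots 9,10 occupied → index 13.
Insert 825: h=4, slot 4 empty → index 4.
Insert 818: h=9, slots 9,10,13,1 occupied → index 8.
Table: [—, 955, —, —, 825, —, —, —, 818, 801, 903, —, —, 257, —, —, —]

818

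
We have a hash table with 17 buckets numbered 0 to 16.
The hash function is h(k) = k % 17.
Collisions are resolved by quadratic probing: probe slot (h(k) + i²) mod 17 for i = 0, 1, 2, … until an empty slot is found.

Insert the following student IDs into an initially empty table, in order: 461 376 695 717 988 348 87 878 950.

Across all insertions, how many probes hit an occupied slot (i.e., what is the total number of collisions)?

461 hashes to 2; slot 2 is free → place at 2.
376 hashes to 2; 2 taken → place at 3.
695 hashes to 15; slot 15 is free → place at 15.
717 hashes to 3; 3 taken → place at 4.
988 hashes to 2; 2,3 taken → place at 6.
348 hashes to 8; slot 8 is free → place at 8.
87 hashes to 2; 2,3,6 taken → place at 11.
878 hashes to 11; 11 taken → place at 12.
950 hashes to 15; 15 taken → place at 16.
Table: [_, _, 461, 376, 717, _, 988, _, 348, _, _, 87, 878, _, _, 695, 950]

9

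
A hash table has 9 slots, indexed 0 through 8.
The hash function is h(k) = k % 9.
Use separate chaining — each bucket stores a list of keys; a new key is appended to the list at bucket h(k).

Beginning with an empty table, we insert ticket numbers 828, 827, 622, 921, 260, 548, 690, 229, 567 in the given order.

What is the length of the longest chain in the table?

Insert 828: h=0, bucket 0 empty → new chain.
Insert 827: h=8, bucket 8 empty → new chain.
Insert 622: h=1, bucket 1 empty → new chain.
Insert 921: h=3, bucket 3 empty → new chain.
Insert 260: h=8, bucket 8 nonempty → append to chain.
Insert 548: h=8, bucket 8 nonempty → append to chain.
Insert 690: h=6, bucket 6 empty → new chain.
Insert 229: h=4, bucket 4 empty → new chain.
Insert 567: h=0, bucket 0 nonempty → append to chain.
Final buckets:
0: 828 -> 567
1: 622
2: —
3: 921
4: 229
5: —
6: 690
7: —
8: 827 -> 260 -> 548

3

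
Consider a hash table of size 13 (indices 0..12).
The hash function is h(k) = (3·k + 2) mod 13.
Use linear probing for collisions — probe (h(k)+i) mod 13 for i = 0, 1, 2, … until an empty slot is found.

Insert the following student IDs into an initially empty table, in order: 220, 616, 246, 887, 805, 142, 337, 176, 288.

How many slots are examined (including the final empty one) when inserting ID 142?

220: h=12 → slot 12
616: h=4 → slot 4
246: h=12, probe 12,0 → slot 0
887: h=11 → slot 11
805: h=12, probe 12,0,1 → slot 1
142: h=12, probe 12,0,1,2 → slot 2
337: h=12, probe 12,0,1,2,3 → slot 3
176: h=10 → slot 10
288: h=8 → slot 8
Table: [246, 805, 142, 337, 616, ., ., ., 288, ., 176, 887, 220]

4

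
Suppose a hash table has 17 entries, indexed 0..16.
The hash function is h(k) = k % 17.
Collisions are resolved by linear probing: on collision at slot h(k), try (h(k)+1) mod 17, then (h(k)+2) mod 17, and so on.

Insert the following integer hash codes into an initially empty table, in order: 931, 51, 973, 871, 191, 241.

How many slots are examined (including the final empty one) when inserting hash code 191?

931 hashes to 13; slot 13 is free -> place at 13.
51 hashes to 0; slot 0 is free -> place at 0.
973 hashes to 4; slot 4 is free -> place at 4.
871 hashes to 4; 4 taken -> place at 5.
191 hashes to 4; 4,5 taken -> place at 6.
241 hashes to 3; slot 3 is free -> place at 3.
Table: [51, ∅, ∅, 241, 973, 871, 191, ∅, ∅, ∅, ∅, ∅, ∅, 931, ∅, ∅, ∅]

3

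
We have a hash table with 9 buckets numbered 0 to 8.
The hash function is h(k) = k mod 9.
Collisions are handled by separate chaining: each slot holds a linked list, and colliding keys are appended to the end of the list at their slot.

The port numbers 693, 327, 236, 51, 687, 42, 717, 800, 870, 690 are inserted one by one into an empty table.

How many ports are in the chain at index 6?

5

Insert 693: h=0, bucket 0 empty → new chain.
Insert 327: h=3, bucket 3 empty → new chain.
Insert 236: h=2, bucket 2 empty → new chain.
Insert 51: h=6, bucket 6 empty → new chain.
Insert 687: h=3, bucket 3 nonempty → append to chain.
Insert 42: h=6, bucket 6 nonempty → append to chain.
Insert 717: h=6, bucket 6 nonempty → append to chain.
Insert 800: h=8, bucket 8 empty → new chain.
Insert 870: h=6, bucket 6 nonempty → append to chain.
Insert 690: h=6, bucket 6 nonempty → append to chain.
Final buckets:
0: 693
1: -
2: 236
3: 327 -> 687
4: -
5: -
6: 51 -> 42 -> 717 -> 870 -> 690
7: -
8: 800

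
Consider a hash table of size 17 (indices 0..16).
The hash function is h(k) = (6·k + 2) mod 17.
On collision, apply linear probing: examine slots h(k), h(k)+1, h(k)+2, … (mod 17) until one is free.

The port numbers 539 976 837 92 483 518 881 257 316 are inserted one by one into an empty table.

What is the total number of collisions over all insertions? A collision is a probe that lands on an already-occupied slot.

5

539: h=6 => slot 6
976: h=10 => slot 10
837: h=9 => slot 9
92: h=10, probe 10,11 => slot 11
483: h=10, probe 10,11,12 => slot 12
518: h=16 => slot 16
881: h=1 => slot 1
257: h=14 => slot 14
316: h=11, probe 11,12,13 => slot 13
Table: [—, 881, —, —, —, —, 539, —, —, 837, 976, 92, 483, 316, 257, —, 518]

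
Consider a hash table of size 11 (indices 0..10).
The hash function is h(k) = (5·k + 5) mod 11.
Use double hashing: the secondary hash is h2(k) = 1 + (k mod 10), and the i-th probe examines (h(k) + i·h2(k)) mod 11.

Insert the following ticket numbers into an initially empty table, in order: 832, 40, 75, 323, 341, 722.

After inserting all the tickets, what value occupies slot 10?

832: h=7 -> slot 7
40: h=7, h2=1, probe 7,8 -> slot 8
75: h=6 -> slot 6
323: h=3 -> slot 3
341: h=5 -> slot 5
722: h=7, h2=3, probe 7,10 -> slot 10
Table: [—, —, —, 323, —, 341, 75, 832, 40, —, 722]

722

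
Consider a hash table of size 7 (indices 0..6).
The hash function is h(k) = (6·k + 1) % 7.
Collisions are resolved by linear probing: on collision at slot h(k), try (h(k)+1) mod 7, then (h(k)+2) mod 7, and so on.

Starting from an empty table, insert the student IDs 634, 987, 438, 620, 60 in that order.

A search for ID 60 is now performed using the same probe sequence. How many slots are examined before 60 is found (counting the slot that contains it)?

4

Insert 634: h=4, slot 4 empty → index 4.
Insert 987: h=1, slot 1 empty → index 1.
Insert 438: h=4, slot 4 occupied → index 5.
Insert 620: h=4, slots 4,5 occupied → index 6.
Insert 60: h=4, slots 4,5,6 occupied → index 0.
Table: [60, 987, ., ., 634, 438, 620]
Lookup 60: h=4, probe 4,5,6,0 → found at 0.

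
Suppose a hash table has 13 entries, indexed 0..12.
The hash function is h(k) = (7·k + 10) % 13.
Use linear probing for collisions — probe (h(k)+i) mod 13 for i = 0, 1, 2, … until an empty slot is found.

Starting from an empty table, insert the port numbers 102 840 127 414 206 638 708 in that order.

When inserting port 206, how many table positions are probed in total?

Insert 102: h=9, slot 9 empty => index 9.
Insert 840: h=1, slot 1 empty => index 1.
Insert 127: h=2, slot 2 empty => index 2.
Insert 414: h=9, slot 9 occupied => index 10.
Insert 206: h=9, slots 9,10 occupied => index 11.
Insert 638: h=4, slot 4 empty => index 4.
Insert 708: h=0, slot 0 empty => index 0.
Table: [708, 840, 127, —, 638, —, —, —, —, 102, 414, 206, —]

3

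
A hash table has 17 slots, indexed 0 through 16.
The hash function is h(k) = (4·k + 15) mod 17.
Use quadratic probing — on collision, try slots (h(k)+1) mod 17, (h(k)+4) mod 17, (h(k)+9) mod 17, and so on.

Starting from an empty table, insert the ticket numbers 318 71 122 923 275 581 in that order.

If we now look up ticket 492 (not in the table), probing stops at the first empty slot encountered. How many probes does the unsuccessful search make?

3

Insert 318: h=12, slot 12 empty => index 12.
Insert 71: h=10, slot 10 empty => index 10.
Insert 122: h=10, slot 10 occupied => index 11.
Insert 923: h=1, slot 1 empty => index 1.
Insert 275: h=10, slots 10,11 occupied => index 14.
Insert 581: h=10, slots 10,11,14 occupied => index 2.
Table: [., 923, 581, ., ., ., ., ., ., ., 71, 122, 318, ., 275, ., .]
Lookup 492: h=11, probe 11,12,15 → slot 15 empty, not found.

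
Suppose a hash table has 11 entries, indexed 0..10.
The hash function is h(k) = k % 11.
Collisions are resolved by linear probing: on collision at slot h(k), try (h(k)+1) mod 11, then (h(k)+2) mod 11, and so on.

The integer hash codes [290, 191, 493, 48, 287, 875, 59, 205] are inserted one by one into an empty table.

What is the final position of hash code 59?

8

Insert 290: h=4, slot 4 empty => index 4.
Insert 191: h=4, slot 4 occupied => index 5.
Insert 493: h=9, slot 9 empty => index 9.
Insert 48: h=4, slots 4,5 occupied => index 6.
Insert 287: h=1, slot 1 empty => index 1.
Insert 875: h=6, slot 6 occupied => index 7.
Insert 59: h=4, slots 4,5,6,7 occupied => index 8.
Insert 205: h=7, slots 7,8,9 occupied => index 10.
Table: [., 287, ., ., 290, 191, 48, 875, 59, 493, 205]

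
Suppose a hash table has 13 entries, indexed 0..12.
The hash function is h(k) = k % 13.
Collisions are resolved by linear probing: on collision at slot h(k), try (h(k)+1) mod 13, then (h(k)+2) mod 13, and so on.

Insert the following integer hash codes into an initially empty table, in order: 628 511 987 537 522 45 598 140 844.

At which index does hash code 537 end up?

628: h=4 → slot 4
511: h=4, probe 4,5 → slot 5
987: h=12 → slot 12
537: h=4, probe 4,5,6 → slot 6
522: h=2 → slot 2
45: h=6, probe 6,7 → slot 7
598: h=0 → slot 0
140: h=10 → slot 10
844: h=12, probe 12,0,1 → slot 1
Table: [598, 844, 522, -, 628, 511, 537, 45, -, -, 140, -, 987]

6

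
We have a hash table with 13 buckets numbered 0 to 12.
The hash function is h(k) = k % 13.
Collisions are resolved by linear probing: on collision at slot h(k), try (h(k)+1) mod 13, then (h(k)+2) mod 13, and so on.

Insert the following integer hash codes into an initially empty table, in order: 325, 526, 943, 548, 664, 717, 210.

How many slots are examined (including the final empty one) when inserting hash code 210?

3

325 hashes to 0; slot 0 is free → place at 0.
526 hashes to 6; slot 6 is free → place at 6.
943 hashes to 7; slot 7 is free → place at 7.
548 hashes to 2; slot 2 is free → place at 2.
664 hashes to 1; slot 1 is free → place at 1.
717 hashes to 2; 2 taken → place at 3.
210 hashes to 2; 2,3 taken → place at 4.
Table: [325, 664, 548, 717, 210, —, 526, 943, —, —, —, —, —]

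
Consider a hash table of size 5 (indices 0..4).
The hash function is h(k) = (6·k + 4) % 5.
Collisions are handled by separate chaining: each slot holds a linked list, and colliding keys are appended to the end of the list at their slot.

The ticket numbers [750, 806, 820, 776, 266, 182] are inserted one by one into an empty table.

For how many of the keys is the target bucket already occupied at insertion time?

3

750 -> bucket 4
806 -> bucket 0
820 -> bucket 4 (collision)
776 -> bucket 0 (collision)
266 -> bucket 0 (collision)
182 -> bucket 1
Final buckets:
0: 806 -> 776 -> 266
1: 182
2: -
3: -
4: 750 -> 820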